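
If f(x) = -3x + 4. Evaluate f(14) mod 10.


f(14) = -38
-38 mod 10 = 2

2


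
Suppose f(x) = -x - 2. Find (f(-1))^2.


1


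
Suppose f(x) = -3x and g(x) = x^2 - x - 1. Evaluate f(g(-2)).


g(-2) = 5
f(5) = -15

-15


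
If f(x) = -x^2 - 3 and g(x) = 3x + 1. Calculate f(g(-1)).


g(-1) = -2
f(-2) = (-1)*(-2)^2 - 3 = -7

-7


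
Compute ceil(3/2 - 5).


3/2 = 1.5
1.5 - 5 = -3.5
ceil(-3.5) = -3

-3


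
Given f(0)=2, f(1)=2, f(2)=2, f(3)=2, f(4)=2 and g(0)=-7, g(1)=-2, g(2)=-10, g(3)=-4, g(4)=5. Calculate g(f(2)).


f(2) = 2
g(2) = -10

-10


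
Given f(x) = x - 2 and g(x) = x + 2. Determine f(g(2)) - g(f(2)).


f(g(2)) = 2
g(f(2)) = 2
Difference = 0

0


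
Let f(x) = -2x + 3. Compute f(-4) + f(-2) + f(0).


f(-4) = 11
f(-2) = 7
f(0) = 3
Sum = 21

21


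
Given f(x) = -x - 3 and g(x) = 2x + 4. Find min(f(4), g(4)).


-7


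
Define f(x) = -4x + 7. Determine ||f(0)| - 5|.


2


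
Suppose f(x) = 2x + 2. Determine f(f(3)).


f(3) = 8
f(8) = 18

18


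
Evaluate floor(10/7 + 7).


10/7 = 1.4286
1.4286 + 7 = 8.4286
floor(8.4286) = 8

8


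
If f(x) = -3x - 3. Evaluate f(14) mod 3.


f(14) = -45
-45 mod 3 = 0

0


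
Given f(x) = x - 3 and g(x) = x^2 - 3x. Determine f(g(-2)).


g(-2) = 10
f(10) = 7

7


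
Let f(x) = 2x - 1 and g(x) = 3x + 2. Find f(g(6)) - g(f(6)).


f(g(6)) = 39
g(f(6)) = 35
Difference = 4

4


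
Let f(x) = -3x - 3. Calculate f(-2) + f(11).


f(-2) = 3
f(11) = -36
Sum = -33

-33


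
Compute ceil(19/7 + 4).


19/7 = 2.7143
2.7143 + 4 = 6.7143
ceil(6.7143) = 7

7


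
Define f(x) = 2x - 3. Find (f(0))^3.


f(0) = -3
(-3)^3 = -27

-27


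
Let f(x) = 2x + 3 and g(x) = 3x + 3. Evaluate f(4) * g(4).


f(4) = 11
g(4) = 15
Product = 165

165


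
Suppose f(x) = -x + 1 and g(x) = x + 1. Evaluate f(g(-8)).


g(-8) = -7
f(-7) = 8

8


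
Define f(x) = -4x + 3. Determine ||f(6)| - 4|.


17


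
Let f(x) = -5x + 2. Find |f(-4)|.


f(-4) = 22
|22| = 22

22


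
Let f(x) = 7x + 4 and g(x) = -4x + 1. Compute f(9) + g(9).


f(9) = 67
g(9) = -35
Sum = 32

32


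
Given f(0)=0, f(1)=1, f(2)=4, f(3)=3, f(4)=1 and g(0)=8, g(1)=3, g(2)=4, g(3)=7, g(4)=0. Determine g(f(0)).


f(0) = 0
g(0) = 8

8


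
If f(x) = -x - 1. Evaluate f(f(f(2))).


f(2) = -3
f(-3) = 2
f(2) = -3

-3


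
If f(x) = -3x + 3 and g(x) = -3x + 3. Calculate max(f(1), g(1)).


f(1) = 0
g(1) = 0
max = 0

0


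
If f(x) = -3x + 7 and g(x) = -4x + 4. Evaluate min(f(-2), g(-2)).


12


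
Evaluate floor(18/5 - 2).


18/5 = 3.6
3.6 - 2 = 1.6
floor(1.6) = 1

1


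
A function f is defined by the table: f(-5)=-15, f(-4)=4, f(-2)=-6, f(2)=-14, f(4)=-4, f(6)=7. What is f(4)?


Reading from the table at x = 4

-4


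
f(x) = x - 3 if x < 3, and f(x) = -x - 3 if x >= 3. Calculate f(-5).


-5 satisfies x < 3
f(-5) = -8

-8


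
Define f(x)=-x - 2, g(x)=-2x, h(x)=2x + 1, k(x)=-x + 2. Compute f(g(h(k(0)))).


k(0) = 2
h(2) = 5
g(5) = -10
f(-10) = 8

8


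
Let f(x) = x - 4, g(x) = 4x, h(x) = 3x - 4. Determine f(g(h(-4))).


h(-4) = -16
g(-16) = -64
f(-64) = -68

-68


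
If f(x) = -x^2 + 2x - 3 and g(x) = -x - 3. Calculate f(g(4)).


g(4) = -7
f(-7) = (-1)*(-7)^2 + 2*(-7) - 3 = -66

-66


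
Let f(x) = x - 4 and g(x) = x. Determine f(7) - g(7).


f(7) = 3
g(7) = 7
Difference = -4

-4


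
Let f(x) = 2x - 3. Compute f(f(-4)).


-25


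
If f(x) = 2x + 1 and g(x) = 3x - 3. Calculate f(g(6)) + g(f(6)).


f(g(6)) = 31
g(f(6)) = 36
Sum = 67

67


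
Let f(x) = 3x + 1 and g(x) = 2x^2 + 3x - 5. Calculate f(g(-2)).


g(-2) = -3
f(-3) = -8

-8


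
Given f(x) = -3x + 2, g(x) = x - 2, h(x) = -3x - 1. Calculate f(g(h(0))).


h(0) = -1
g(-1) = -3
f(-3) = 11

11


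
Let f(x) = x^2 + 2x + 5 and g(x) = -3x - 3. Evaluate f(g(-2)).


g(-2) = 3
f(3) = 1*(3)^2 + 2*(3) + 5 = 20

20


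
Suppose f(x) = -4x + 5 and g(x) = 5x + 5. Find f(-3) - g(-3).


f(-3) = 17
g(-3) = -10
Difference = 27

27


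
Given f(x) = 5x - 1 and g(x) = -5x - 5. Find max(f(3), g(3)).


f(3) = 14
g(3) = -20
max = 14

14


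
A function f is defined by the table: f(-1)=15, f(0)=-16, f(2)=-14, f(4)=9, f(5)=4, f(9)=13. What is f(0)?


Reading from the table at x = 0

-16


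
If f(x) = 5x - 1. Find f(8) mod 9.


f(8) = 39
39 mod 9 = 3

3


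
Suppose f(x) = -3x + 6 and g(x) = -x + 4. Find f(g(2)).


g(2) = 2
f(2) = 0

0


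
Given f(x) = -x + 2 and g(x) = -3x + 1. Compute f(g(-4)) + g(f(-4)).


f(g(-4)) = -11
g(f(-4)) = -17
Sum = -28

-28


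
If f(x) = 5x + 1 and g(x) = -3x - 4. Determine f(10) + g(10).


17


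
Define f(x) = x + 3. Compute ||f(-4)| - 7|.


f(-4) = -1
|-1| = 1
|1 - 7| = 6

6


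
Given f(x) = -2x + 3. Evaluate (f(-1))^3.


f(-1) = 5
(5)^3 = 125

125


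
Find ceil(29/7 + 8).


29/7 = 4.1429
4.1429 + 8 = 12.1429
ceil(12.1429) = 13

13


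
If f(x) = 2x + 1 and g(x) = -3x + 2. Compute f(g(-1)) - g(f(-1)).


f(g(-1)) = 11
g(f(-1)) = 5
Difference = 6

6


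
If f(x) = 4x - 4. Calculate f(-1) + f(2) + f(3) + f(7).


f(-1) = -8
f(2) = 4
f(3) = 8
f(7) = 24
Sum = 28

28


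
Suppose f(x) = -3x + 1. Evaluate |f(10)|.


29


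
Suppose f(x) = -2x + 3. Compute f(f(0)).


f(0) = 3
f(3) = -3

-3


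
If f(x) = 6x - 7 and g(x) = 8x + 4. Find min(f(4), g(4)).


17


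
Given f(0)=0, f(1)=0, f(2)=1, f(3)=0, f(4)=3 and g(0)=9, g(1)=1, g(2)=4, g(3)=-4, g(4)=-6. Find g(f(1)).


9


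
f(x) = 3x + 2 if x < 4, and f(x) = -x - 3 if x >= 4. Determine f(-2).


-2 satisfies x < 4
f(-2) = -4

-4


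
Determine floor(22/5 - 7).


22/5 = 4.4
4.4 - 7 = -2.6
floor(-2.6) = -3

-3


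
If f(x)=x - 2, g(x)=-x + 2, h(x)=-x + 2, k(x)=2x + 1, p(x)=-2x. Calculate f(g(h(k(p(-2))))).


p(-2) = 4
k(4) = 9
h(9) = -7
g(-7) = 9
f(9) = 7

7


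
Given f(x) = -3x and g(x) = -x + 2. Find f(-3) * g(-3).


f(-3) = 9
g(-3) = 5
Product = 45

45


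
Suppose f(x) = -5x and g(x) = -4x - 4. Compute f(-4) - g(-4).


8


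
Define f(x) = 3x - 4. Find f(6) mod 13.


f(6) = 14
14 mod 13 = 1

1


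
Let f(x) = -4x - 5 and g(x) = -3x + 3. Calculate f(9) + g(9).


f(9) = -41
g(9) = -24
Sum = -65

-65


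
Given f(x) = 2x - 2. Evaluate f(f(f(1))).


-6


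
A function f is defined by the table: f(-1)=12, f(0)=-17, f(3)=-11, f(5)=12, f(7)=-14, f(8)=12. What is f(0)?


Reading from the table at x = 0

-17


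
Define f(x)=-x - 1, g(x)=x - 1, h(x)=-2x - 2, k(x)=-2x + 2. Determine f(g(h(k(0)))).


k(0) = 2
h(2) = -6
g(-6) = -7
f(-7) = 6

6


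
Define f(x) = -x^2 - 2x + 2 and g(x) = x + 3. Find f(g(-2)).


g(-2) = 1
f(1) = (-1)*(1)^2 - 2*(1) + 2 = -1

-1


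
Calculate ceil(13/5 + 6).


13/5 = 2.6
2.6 + 6 = 8.6
ceil(8.6) = 9

9


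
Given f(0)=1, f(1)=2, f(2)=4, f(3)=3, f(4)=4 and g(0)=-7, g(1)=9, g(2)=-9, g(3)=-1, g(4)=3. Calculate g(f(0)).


f(0) = 1
g(1) = 9

9


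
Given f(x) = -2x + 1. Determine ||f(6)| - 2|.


f(6) = -11
|-11| = 11
|11 - 2| = 9

9


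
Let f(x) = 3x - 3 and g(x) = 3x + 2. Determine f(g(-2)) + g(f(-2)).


f(g(-2)) = -15
g(f(-2)) = -25
Sum = -40

-40


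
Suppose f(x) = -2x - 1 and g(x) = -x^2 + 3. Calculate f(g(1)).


g(1) = 2
f(2) = -5

-5


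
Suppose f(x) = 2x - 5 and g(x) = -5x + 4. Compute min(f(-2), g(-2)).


f(-2) = -9
g(-2) = 14
min = -9

-9


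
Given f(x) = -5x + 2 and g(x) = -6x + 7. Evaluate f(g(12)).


g(12) = -65
f(-65) = 327

327


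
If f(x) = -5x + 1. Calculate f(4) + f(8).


f(4) = -19
f(8) = -39
Sum = -58

-58


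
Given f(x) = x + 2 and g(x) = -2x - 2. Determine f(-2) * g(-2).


f(-2) = 0
g(-2) = 2
Product = 0

0


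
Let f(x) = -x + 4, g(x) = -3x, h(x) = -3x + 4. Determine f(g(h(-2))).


h(-2) = 10
g(10) = -30
f(-30) = 34

34


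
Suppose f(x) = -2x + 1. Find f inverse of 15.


-7


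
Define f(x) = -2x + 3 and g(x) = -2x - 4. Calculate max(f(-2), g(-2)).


f(-2) = 7
g(-2) = 0
max = 7

7


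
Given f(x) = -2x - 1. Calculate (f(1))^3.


f(1) = -3
(-3)^3 = -27

-27


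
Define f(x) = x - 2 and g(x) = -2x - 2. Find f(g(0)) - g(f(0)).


f(g(0)) = -4
g(f(0)) = 2
Difference = -6

-6


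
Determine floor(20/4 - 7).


20/4 = 5
5 - 7 = -2
floor(-2) = -2

-2


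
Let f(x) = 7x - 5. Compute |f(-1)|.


f(-1) = -12
|-12| = 12

12


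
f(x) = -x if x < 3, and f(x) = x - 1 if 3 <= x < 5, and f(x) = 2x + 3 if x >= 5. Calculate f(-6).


-6 satisfies x < 3
f(-6) = 6

6


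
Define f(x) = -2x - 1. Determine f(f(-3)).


f(-3) = 5
f(5) = -11

-11


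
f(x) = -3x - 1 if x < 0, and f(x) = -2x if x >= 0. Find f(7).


-14


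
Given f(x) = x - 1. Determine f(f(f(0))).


f(0) = -1
f(-1) = -2
f(-2) = -3

-3


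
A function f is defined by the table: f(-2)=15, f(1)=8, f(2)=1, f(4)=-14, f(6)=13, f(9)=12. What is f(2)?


1


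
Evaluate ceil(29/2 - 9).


6


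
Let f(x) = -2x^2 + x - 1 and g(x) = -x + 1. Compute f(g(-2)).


g(-2) = 3
f(3) = (-2)*(3)^2 + 1*(3) - 1 = -16

-16


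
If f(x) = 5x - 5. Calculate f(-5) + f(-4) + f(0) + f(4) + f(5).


f(-5) = -30
f(-4) = -25
f(0) = -5
f(4) = 15
f(5) = 20
Sum = -25

-25


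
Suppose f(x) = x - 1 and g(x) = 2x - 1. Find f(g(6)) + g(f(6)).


f(g(6)) = 10
g(f(6)) = 9
Sum = 19

19


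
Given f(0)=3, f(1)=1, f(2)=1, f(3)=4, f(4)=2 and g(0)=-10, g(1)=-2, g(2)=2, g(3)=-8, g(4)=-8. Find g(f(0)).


f(0) = 3
g(3) = -8

-8


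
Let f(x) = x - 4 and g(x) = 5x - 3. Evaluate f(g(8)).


33


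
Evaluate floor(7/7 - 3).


-2


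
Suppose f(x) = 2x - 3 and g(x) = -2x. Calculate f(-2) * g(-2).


-28


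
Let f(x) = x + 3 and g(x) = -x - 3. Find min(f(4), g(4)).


-7


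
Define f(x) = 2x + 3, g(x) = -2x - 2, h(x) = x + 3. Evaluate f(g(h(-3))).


h(-3) = 0
g(0) = -2
f(-2) = -1

-1


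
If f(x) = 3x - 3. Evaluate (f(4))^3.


f(4) = 9
(9)^3 = 729

729


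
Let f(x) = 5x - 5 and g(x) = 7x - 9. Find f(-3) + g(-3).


f(-3) = -20
g(-3) = -30
Sum = -50

-50


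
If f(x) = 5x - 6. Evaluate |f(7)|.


f(7) = 29
|29| = 29

29


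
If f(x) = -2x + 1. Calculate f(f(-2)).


f(-2) = 5
f(5) = -9

-9


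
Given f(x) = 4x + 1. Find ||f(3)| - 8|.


f(3) = 13
|13| = 13
|13 - 8| = 5

5


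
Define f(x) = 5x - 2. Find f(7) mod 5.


3


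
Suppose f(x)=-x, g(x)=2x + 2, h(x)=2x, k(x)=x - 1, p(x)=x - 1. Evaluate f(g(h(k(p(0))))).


p(0) = -1
k(-1) = -2
h(-2) = -4
g(-4) = -6
f(-6) = 6

6


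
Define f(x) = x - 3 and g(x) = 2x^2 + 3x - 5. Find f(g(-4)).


g(-4) = 15
f(15) = 12

12


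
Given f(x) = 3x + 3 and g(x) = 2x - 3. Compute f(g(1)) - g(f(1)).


f(g(1)) = 0
g(f(1)) = 9
Difference = -9

-9


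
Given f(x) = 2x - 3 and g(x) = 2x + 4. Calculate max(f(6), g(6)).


f(6) = 9
g(6) = 16
max = 16

16


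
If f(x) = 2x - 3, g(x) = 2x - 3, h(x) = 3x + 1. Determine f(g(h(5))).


55


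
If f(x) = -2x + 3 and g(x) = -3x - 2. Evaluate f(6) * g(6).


f(6) = -9
g(6) = -20
Product = 180

180


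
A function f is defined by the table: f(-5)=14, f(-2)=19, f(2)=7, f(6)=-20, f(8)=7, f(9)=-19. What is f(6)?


Reading from the table at x = 6

-20


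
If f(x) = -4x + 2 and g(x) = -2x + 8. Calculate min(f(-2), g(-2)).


f(-2) = 10
g(-2) = 12
min = 10

10


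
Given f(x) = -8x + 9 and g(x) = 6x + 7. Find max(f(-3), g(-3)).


f(-3) = 33
g(-3) = -11
max = 33

33


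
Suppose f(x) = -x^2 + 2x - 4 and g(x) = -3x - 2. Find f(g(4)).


g(4) = -14
f(-14) = (-1)*(-14)^2 + 2*(-14) - 4 = -228

-228


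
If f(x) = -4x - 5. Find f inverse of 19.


Solve -4x - 5 = 19
x = (19 + 5) / (-4) = -6

-6


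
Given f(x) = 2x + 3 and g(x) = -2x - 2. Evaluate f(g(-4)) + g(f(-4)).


23


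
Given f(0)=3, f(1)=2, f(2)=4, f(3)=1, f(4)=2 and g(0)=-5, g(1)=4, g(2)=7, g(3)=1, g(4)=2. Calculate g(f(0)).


f(0) = 3
g(3) = 1

1


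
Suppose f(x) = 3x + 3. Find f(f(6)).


f(6) = 21
f(21) = 66

66


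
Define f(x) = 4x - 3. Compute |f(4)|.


13


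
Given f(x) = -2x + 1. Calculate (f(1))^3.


-1


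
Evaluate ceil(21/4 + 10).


21/4 = 5.25
5.25 + 10 = 15.25
ceil(15.25) = 16

16


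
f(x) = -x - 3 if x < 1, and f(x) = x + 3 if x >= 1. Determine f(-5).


2


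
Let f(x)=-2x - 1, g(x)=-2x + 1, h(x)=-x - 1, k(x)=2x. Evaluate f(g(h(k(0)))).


k(0) = 0
h(0) = -1
g(-1) = 3
f(3) = -7

-7


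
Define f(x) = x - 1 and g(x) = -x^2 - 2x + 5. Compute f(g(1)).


g(1) = 2
f(2) = 1

1


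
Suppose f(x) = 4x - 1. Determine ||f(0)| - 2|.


f(0) = -1
|-1| = 1
|1 - 2| = 1

1


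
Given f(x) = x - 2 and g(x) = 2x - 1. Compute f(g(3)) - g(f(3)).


f(g(3)) = 3
g(f(3)) = 1
Difference = 2

2


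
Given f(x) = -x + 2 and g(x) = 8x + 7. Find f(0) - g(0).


-5


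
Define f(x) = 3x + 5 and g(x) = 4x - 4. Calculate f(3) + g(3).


22


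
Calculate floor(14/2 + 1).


14/2 = 7
7 + 1 = 8
floor(8) = 8

8


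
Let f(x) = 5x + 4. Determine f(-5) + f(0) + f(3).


f(-5) = -21
f(0) = 4
f(3) = 19
Sum = 2

2


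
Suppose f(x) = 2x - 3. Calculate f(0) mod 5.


f(0) = -3
-3 mod 5 = 2

2


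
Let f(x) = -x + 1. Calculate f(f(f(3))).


f(3) = -2
f(-2) = 3
f(3) = -2

-2


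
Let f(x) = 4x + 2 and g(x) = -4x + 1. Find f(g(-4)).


g(-4) = 17
f(17) = 70

70


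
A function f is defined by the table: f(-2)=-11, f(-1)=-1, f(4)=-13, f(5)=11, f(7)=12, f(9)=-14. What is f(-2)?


-11


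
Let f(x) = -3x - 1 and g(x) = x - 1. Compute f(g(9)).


g(9) = 8
f(8) = -25

-25


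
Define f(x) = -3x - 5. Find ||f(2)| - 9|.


f(2) = -11
|-11| = 11
|11 - 9| = 2

2


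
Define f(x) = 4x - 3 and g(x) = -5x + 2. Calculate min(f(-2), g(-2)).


f(-2) = -11
g(-2) = 12
min = -11

-11


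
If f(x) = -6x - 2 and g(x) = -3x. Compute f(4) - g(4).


f(4) = -26
g(4) = -12
Difference = -14

-14


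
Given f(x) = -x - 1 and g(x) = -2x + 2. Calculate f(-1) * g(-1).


0


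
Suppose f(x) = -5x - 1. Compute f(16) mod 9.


f(16) = -81
-81 mod 9 = 0

0


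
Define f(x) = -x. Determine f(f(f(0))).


f(0) = 0
f(0) = 0
f(0) = 0

0


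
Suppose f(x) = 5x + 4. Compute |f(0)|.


4


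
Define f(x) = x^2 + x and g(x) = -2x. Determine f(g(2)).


g(2) = -4
f(-4) = 1*(-4)^2 + 1*(-4) = 12

12


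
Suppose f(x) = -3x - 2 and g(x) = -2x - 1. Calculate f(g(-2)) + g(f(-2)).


f(g(-2)) = -11
g(f(-2)) = -9
Sum = -20

-20


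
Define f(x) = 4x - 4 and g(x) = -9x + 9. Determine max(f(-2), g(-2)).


27


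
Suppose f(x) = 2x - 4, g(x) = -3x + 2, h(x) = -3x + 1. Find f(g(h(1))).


h(1) = -2
g(-2) = 8
f(8) = 12

12


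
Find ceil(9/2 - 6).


-1


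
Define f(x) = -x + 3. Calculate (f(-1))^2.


f(-1) = 4
(4)^2 = 16

16


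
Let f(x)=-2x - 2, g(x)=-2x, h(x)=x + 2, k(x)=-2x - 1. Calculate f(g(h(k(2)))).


k(2) = -5
h(-5) = -3
g(-3) = 6
f(6) = -14

-14


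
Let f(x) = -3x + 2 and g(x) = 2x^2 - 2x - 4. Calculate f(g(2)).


g(2) = 0
f(0) = 2

2


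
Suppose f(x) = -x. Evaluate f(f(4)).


f(4) = -4
f(-4) = 4

4


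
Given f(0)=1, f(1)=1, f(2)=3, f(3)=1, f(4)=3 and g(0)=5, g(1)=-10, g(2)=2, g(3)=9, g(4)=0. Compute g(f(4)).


f(4) = 3
g(3) = 9

9


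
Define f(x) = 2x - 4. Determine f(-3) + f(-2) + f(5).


-12


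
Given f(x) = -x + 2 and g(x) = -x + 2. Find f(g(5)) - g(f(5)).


f(g(5)) = 5
g(f(5)) = 5
Difference = 0

0


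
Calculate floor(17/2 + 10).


17/2 = 8.5
8.5 + 10 = 18.5
floor(18.5) = 18

18


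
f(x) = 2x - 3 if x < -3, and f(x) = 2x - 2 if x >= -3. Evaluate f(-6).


-15


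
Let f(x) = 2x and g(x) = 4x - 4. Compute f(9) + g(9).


f(9) = 18
g(9) = 32
Sum = 50

50


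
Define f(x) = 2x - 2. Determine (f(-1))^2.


f(-1) = -4
(-4)^2 = 16

16


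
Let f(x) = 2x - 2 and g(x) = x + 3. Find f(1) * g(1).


0


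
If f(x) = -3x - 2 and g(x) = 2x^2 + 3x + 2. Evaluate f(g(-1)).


g(-1) = 1
f(1) = -5

-5


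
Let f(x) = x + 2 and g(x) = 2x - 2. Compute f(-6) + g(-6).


f(-6) = -4
g(-6) = -14
Sum = -18

-18


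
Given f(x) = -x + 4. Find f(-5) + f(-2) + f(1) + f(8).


f(-5) = 9
f(-2) = 6
f(1) = 3
f(8) = -4
Sum = 14

14


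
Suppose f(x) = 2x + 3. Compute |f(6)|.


f(6) = 15
|15| = 15

15


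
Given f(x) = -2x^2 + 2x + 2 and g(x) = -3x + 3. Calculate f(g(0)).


-10


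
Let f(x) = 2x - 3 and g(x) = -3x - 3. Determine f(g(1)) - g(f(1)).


f(g(1)) = -15
g(f(1)) = 0
Difference = -15

-15


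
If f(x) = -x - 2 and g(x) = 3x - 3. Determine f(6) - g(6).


f(6) = -8
g(6) = 15
Difference = -23

-23


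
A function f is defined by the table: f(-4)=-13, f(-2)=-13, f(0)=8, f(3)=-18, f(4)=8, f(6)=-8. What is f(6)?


Reading from the table at x = 6

-8


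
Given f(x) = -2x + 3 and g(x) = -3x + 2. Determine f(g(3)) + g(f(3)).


f(g(3)) = 17
g(f(3)) = 11
Sum = 28

28


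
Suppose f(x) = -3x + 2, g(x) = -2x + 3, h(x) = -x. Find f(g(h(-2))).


h(-2) = 2
g(2) = -1
f(-1) = 5

5


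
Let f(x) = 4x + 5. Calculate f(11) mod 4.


1


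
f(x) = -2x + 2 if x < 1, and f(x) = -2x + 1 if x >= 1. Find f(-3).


-3 satisfies x < 1
f(-3) = 8

8


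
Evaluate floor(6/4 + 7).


8


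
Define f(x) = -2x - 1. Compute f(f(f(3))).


f(3) = -7
f(-7) = 13
f(13) = -27

-27


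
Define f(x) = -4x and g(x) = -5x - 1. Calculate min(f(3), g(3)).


f(3) = -12
g(3) = -16
min = -16

-16


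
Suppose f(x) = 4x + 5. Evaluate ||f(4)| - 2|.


f(4) = 21
|21| = 21
|21 - 2| = 19

19


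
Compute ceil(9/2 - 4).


9/2 = 4.5
4.5 - 4 = 0.5
ceil(0.5) = 1

1


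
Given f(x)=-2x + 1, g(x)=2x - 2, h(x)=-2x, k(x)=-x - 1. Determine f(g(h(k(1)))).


k(1) = -2
h(-2) = 4
g(4) = 6
f(6) = -11

-11


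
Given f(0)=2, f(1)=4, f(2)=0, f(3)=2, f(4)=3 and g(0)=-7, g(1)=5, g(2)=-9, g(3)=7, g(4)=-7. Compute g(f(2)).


-7


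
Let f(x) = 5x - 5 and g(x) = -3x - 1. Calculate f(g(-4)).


g(-4) = 11
f(11) = 50

50


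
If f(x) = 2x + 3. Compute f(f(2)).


f(2) = 7
f(7) = 17

17


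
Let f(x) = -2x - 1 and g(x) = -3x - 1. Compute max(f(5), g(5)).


-11


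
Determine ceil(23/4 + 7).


23/4 = 5.75
5.75 + 7 = 12.75
ceil(12.75) = 13

13


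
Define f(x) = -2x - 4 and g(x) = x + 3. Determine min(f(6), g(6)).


f(6) = -16
g(6) = 9
min = -16

-16


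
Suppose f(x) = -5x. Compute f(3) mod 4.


1


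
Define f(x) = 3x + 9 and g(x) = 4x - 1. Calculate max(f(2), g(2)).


f(2) = 15
g(2) = 7
max = 15

15


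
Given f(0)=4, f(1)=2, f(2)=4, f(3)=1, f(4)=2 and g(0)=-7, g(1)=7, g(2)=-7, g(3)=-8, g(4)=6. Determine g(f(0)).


6


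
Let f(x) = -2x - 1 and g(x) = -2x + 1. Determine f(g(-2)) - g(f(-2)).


-6


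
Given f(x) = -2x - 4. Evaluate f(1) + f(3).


f(1) = -6
f(3) = -10
Sum = -16

-16


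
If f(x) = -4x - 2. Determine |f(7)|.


f(7) = -30
|-30| = 30

30


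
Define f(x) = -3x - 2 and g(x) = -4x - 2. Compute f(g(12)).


g(12) = -50
f(-50) = 148

148


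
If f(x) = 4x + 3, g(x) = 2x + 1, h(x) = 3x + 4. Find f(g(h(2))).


h(2) = 10
g(10) = 21
f(21) = 87

87


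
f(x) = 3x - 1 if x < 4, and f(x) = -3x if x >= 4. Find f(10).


10 satisfies x >= 4
f(10) = -30

-30


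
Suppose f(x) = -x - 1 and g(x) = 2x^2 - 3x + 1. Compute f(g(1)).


-1


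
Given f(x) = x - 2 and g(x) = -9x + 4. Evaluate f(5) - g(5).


f(5) = 3
g(5) = -41
Difference = 44

44


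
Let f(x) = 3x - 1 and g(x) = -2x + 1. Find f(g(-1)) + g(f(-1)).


f(g(-1)) = 8
g(f(-1)) = 9
Sum = 17

17


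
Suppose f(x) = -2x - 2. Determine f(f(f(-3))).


f(-3) = 4
f(4) = -10
f(-10) = 18

18


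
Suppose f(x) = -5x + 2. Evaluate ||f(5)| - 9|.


f(5) = -23
|-23| = 23
|23 - 9| = 14

14


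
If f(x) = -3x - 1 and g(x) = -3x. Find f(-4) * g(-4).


f(-4) = 11
g(-4) = 12
Product = 132

132


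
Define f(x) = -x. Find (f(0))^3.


f(0) = 0
(0)^3 = 0

0


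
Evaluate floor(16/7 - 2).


16/7 = 2.2857
2.2857 - 2 = 0.2857
floor(0.2857) = 0

0


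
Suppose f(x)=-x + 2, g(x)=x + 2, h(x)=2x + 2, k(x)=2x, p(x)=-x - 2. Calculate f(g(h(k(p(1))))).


p(1) = -3
k(-3) = -6
h(-6) = -10
g(-10) = -8
f(-8) = 10

10


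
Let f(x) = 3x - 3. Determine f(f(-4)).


f(-4) = -15
f(-15) = -48

-48


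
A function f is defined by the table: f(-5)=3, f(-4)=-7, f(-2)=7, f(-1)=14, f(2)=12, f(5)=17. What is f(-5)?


3


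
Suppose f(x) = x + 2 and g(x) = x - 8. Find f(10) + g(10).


14


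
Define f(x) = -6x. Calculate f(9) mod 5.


f(9) = -54
-54 mod 5 = 1

1


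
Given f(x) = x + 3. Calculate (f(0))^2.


f(0) = 3
(3)^2 = 9

9


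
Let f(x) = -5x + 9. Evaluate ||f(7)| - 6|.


20


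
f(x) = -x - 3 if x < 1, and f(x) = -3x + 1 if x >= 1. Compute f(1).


1 satisfies x >= 1
f(1) = -2

-2


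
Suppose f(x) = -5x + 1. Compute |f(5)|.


f(5) = -24
|-24| = 24

24


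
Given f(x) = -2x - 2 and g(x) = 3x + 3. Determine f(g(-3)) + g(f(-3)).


f(g(-3)) = 10
g(f(-3)) = 15
Sum = 25

25


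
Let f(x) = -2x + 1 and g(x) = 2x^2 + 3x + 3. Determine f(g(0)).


-5


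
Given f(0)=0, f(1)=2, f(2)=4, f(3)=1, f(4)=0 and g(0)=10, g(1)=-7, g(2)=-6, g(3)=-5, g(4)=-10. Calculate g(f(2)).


-10


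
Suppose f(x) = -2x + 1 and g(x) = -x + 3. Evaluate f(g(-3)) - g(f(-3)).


f(g(-3)) = -11
g(f(-3)) = -4
Difference = -7

-7


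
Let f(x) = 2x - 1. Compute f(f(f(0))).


f(0) = -1
f(-1) = -3
f(-3) = -7

-7


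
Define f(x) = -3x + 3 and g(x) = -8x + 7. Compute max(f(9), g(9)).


f(9) = -24
g(9) = -65
max = -24

-24


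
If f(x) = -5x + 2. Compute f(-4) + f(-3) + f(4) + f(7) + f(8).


f(-4) = 22
f(-3) = 17
f(4) = -18
f(7) = -33
f(8) = -38
Sum = -50

-50


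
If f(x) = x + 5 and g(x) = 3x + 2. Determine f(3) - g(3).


f(3) = 8
g(3) = 11
Difference = -3

-3


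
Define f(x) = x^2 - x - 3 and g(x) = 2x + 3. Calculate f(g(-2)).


g(-2) = -1
f(-1) = 1*(-1)^2 - 1*(-1) - 3 = -1

-1


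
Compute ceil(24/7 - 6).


24/7 = 3.4286
3.4286 - 6 = -2.5714
ceil(-2.5714) = -2

-2


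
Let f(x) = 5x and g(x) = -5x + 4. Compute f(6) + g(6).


f(6) = 30
g(6) = -26
Sum = 4

4


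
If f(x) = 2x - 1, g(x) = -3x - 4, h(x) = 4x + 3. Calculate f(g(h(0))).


h(0) = 3
g(3) = -13
f(-13) = -27

-27


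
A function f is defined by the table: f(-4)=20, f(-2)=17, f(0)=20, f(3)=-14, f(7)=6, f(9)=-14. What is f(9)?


Reading from the table at x = 9

-14


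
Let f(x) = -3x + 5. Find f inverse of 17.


Solve -3x + 5 = 17
x = (17 - 5) / (-3) = -4

-4


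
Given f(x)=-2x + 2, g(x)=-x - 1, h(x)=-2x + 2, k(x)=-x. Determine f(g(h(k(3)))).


k(3) = -3
h(-3) = 8
g(8) = -9
f(-9) = 20

20


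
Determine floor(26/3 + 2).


26/3 = 8.6667
8.6667 + 2 = 10.6667
floor(10.6667) = 10

10


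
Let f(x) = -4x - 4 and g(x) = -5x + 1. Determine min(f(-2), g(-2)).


f(-2) = 4
g(-2) = 11
min = 4

4


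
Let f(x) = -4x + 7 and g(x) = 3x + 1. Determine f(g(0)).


3


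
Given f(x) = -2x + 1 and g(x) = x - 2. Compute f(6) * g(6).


f(6) = -11
g(6) = 4
Product = -44

-44


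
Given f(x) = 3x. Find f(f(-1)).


-9


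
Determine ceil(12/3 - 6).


-2


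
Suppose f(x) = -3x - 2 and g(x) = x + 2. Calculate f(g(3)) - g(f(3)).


-8


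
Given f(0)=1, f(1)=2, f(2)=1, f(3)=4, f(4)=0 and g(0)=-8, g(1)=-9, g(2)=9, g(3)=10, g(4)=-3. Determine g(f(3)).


f(3) = 4
g(4) = -3

-3


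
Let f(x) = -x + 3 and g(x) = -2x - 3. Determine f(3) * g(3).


f(3) = 0
g(3) = -9
Product = 0

0


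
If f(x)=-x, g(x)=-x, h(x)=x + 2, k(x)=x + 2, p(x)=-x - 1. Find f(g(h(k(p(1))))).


2


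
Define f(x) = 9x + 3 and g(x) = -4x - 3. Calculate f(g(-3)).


g(-3) = 9
f(9) = 84

84


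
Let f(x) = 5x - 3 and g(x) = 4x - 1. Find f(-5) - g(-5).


f(-5) = -28
g(-5) = -21
Difference = -7

-7


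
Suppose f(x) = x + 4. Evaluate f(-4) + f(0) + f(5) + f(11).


f(-4) = 0
f(0) = 4
f(5) = 9
f(11) = 15
Sum = 28

28


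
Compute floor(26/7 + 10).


26/7 = 3.7143
3.7143 + 10 = 13.7143
floor(13.7143) = 13

13


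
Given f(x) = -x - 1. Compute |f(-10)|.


f(-10) = 9
|9| = 9

9


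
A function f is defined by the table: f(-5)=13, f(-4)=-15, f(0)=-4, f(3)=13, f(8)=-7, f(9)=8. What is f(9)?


8


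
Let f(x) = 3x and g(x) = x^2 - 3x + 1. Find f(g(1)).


g(1) = -1
f(-1) = -3

-3


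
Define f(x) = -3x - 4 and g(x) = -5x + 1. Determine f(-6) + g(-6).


f(-6) = 14
g(-6) = 31
Sum = 45

45


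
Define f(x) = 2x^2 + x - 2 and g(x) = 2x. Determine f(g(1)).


g(1) = 2
f(2) = 2*(2)^2 + 1*(2) - 2 = 8

8


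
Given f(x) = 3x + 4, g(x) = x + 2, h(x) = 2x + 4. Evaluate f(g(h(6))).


h(6) = 16
g(16) = 18
f(18) = 58

58


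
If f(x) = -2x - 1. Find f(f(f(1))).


f(1) = -3
f(-3) = 5
f(5) = -11

-11


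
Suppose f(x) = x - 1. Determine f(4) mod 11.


3


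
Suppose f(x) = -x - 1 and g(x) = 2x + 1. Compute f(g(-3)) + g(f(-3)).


f(g(-3)) = 4
g(f(-3)) = 5
Sum = 9

9


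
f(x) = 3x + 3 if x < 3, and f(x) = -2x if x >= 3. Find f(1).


6


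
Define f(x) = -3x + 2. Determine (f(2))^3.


f(2) = -4
(-4)^3 = -64

-64


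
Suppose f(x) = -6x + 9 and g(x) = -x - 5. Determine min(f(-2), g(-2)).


f(-2) = 21
g(-2) = -3
min = -3

-3


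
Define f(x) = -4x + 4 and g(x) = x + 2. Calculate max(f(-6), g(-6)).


f(-6) = 28
g(-6) = -4
max = 28

28


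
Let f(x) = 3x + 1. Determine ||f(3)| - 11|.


f(3) = 10
|10| = 10
|10 - 11| = 1

1


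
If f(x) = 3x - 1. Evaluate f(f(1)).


f(1) = 2
f(2) = 5

5


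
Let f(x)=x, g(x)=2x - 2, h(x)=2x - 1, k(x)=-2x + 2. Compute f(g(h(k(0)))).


k(0) = 2
h(2) = 3
g(3) = 4
f(4) = 4

4


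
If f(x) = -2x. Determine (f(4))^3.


f(4) = -8
(-8)^3 = -512

-512


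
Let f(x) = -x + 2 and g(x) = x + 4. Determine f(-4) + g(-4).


f(-4) = 6
g(-4) = 0
Sum = 6

6


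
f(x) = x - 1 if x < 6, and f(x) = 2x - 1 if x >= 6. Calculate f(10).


10 satisfies x >= 6
f(10) = 19

19


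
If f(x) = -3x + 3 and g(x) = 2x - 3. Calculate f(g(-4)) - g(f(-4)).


f(g(-4)) = 36
g(f(-4)) = 27
Difference = 9

9


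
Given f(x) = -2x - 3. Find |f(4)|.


f(4) = -11
|-11| = 11

11


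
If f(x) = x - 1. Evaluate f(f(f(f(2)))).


-2


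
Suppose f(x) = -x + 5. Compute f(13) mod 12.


f(13) = -8
-8 mod 12 = 4

4


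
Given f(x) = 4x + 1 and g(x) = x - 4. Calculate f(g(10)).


g(10) = 6
f(6) = 25

25


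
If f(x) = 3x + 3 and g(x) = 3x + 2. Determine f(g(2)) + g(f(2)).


56


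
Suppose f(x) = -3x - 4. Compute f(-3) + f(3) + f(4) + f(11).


-61


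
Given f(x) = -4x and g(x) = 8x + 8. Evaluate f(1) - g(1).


f(1) = -4
g(1) = 16
Difference = -20

-20


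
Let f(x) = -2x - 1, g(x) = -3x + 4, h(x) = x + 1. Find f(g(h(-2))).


h(-2) = -1
g(-1) = 7
f(7) = -15

-15


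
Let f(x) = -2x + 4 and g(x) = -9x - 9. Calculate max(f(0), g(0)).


f(0) = 4
g(0) = -9
max = 4

4


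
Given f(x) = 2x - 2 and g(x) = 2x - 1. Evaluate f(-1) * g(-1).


f(-1) = -4
g(-1) = -3
Product = 12

12


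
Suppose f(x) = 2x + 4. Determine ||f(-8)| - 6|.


f(-8) = -12
|-12| = 12
|12 - 6| = 6

6


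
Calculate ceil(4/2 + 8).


4/2 = 2
2 + 8 = 10
ceil(10) = 10

10


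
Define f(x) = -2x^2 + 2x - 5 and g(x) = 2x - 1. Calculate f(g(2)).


-17


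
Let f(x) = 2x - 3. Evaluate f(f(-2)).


f(-2) = -7
f(-7) = -17

-17


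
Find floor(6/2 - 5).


6/2 = 3
3 - 5 = -2
floor(-2) = -2

-2


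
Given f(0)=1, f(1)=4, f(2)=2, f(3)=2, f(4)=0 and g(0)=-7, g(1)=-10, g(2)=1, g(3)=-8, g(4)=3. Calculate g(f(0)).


f(0) = 1
g(1) = -10

-10


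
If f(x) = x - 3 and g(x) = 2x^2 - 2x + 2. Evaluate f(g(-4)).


g(-4) = 42
f(42) = 39

39


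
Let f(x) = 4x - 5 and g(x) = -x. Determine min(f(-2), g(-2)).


f(-2) = -13
g(-2) = 2
min = -13

-13


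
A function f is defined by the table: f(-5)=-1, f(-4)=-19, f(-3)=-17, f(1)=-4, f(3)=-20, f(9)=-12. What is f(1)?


Reading from the table at x = 1

-4


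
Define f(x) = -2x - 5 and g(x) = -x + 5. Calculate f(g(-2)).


-19


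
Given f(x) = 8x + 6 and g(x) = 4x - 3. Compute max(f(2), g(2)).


f(2) = 22
g(2) = 5
max = 22

22


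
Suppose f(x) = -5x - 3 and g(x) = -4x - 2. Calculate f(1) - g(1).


f(1) = -8
g(1) = -6
Difference = -2

-2


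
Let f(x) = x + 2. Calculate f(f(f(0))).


f(0) = 2
f(2) = 4
f(4) = 6

6


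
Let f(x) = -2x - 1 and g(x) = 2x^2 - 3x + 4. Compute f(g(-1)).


g(-1) = 9
f(9) = -19

-19


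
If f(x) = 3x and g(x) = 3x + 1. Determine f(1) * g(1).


f(1) = 3
g(1) = 4
Product = 12

12


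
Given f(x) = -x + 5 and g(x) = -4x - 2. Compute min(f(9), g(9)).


f(9) = -4
g(9) = -38
min = -38

-38


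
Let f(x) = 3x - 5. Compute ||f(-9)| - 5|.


f(-9) = -32
|-32| = 32
|32 - 5| = 27

27


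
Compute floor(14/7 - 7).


14/7 = 2
2 - 7 = -5
floor(-5) = -5

-5


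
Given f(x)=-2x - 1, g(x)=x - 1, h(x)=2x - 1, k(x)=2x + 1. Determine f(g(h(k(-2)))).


k(-2) = -3
h(-3) = -7
g(-7) = -8
f(-8) = 15

15


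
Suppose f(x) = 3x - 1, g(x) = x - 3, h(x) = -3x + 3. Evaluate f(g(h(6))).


h(6) = -15
g(-15) = -18
f(-18) = -55

-55


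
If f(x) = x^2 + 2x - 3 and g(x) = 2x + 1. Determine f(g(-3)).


g(-3) = -5
f(-5) = 1*(-5)^2 + 2*(-5) - 3 = 12

12


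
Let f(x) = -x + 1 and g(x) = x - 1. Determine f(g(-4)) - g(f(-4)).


f(g(-4)) = 6
g(f(-4)) = 4
Difference = 2

2


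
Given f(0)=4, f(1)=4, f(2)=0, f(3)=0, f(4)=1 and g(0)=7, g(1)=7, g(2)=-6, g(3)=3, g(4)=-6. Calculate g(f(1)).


f(1) = 4
g(4) = -6

-6


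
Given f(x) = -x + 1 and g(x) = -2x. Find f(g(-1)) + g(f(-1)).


f(g(-1)) = -1
g(f(-1)) = -4
Sum = -5

-5


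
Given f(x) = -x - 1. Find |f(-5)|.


4


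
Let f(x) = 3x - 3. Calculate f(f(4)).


f(4) = 9
f(9) = 24

24


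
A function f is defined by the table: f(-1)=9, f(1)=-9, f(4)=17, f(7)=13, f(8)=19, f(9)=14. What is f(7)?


Reading from the table at x = 7

13


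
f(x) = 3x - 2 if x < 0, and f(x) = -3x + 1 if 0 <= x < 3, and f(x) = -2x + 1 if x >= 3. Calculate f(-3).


-3 satisfies x < 0
f(-3) = -11

-11


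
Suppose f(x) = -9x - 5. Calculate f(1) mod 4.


f(1) = -14
-14 mod 4 = 2

2


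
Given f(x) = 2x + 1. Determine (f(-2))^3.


f(-2) = -3
(-3)^3 = -27

-27


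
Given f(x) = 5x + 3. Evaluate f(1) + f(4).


31


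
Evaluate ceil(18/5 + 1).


18/5 = 3.6
3.6 + 1 = 4.6
ceil(4.6) = 5

5


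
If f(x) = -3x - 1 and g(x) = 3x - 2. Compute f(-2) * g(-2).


f(-2) = 5
g(-2) = -8
Product = -40

-40


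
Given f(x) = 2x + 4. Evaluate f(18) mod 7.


f(18) = 40
40 mod 7 = 5

5


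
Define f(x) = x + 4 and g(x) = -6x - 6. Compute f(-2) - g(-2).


f(-2) = 2
g(-2) = 6
Difference = -4

-4


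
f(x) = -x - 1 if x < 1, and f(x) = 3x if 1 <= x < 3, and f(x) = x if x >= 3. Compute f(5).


5 satisfies x >= 3
f(5) = 5

5


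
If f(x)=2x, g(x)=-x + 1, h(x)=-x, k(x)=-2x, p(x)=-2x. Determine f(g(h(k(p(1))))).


p(1) = -2
k(-2) = 4
h(4) = -4
g(-4) = 5
f(5) = 10

10


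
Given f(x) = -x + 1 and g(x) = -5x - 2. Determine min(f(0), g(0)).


-2


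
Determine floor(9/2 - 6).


9/2 = 4.5
4.5 - 6 = -1.5
floor(-1.5) = -2

-2


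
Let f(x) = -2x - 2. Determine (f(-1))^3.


0


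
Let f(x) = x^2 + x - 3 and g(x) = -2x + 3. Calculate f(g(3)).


3


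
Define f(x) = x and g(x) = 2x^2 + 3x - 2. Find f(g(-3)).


g(-3) = 7
f(7) = 7

7


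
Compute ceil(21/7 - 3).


21/7 = 3
3 - 3 = 0
ceil(0) = 0

0


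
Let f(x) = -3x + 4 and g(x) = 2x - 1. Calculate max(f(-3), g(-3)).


f(-3) = 13
g(-3) = -7
max = 13

13


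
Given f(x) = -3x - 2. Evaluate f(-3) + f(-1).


f(-3) = 7
f(-1) = 1
Sum = 8

8


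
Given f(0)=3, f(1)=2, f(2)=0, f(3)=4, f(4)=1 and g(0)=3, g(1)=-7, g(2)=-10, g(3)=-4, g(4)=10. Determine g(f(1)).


-10


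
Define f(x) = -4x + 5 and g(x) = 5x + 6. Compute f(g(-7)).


121


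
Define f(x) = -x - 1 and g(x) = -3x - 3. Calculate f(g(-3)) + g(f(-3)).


f(g(-3)) = -7
g(f(-3)) = -9
Sum = -16

-16


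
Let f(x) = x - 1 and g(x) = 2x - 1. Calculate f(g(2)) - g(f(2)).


f(g(2)) = 2
g(f(2)) = 1
Difference = 1

1


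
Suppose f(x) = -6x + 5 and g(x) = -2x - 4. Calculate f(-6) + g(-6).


f(-6) = 41
g(-6) = 8
Sum = 49

49


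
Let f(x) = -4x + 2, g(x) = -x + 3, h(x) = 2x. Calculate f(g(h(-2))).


h(-2) = -4
g(-4) = 7
f(7) = -26

-26


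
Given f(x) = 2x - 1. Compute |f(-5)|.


f(-5) = -11
|-11| = 11

11


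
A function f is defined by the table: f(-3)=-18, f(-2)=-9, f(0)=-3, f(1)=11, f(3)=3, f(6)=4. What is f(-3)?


Reading from the table at x = -3

-18


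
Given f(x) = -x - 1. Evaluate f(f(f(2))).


f(2) = -3
f(-3) = 2
f(2) = -3

-3


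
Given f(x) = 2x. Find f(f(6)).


f(6) = 12
f(12) = 24

24


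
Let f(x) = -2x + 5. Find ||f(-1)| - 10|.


f(-1) = 7
|7| = 7
|7 - 10| = 3

3


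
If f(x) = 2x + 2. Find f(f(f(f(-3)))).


f(-3) = -4
f(-4) = -6
f(-6) = -10
f(-10) = -18

-18


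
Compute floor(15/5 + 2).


15/5 = 3
3 + 2 = 5
floor(5) = 5

5


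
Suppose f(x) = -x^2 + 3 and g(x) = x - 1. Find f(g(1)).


3


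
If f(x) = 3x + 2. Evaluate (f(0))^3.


f(0) = 2
(2)^3 = 8

8


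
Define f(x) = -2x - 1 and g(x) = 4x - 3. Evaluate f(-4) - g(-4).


f(-4) = 7
g(-4) = -19
Difference = 26

26


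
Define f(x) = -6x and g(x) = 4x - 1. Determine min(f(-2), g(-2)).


f(-2) = 12
g(-2) = -9
min = -9

-9


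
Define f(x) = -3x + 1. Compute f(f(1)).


f(1) = -2
f(-2) = 7

7


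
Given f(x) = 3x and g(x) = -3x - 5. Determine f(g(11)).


g(11) = -38
f(-38) = -114

-114


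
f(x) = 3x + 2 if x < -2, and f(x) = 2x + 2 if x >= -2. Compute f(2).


2 satisfies x >= -2
f(2) = 6

6


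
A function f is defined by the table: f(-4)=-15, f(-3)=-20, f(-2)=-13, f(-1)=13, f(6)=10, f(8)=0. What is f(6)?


Reading from the table at x = 6

10


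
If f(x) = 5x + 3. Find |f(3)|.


f(3) = 18
|18| = 18

18


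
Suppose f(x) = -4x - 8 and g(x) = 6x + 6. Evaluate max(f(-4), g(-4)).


f(-4) = 8
g(-4) = -18
max = 8

8


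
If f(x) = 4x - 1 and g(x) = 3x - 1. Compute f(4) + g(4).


26


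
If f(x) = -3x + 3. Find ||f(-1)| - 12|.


6


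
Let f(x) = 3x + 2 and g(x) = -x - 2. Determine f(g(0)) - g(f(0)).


f(g(0)) = -4
g(f(0)) = -4
Difference = 0

0


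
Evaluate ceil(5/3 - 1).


1


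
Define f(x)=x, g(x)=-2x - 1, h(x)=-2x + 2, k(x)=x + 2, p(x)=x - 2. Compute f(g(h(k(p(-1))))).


p(-1) = -3
k(-3) = -1
h(-1) = 4
g(4) = -9
f(-9) = -9

-9


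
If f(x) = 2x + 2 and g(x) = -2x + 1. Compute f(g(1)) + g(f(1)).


f(g(1)) = 0
g(f(1)) = -7
Sum = -7

-7


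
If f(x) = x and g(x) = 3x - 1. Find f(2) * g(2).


f(2) = 2
g(2) = 5
Product = 10

10


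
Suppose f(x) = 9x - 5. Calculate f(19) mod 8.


f(19) = 166
166 mod 8 = 6

6


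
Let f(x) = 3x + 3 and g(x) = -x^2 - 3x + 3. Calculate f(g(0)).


12


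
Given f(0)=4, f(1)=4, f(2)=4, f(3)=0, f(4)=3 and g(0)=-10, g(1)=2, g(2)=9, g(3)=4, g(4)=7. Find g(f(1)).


f(1) = 4
g(4) = 7

7


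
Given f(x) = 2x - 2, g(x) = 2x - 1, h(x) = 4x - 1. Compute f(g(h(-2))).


h(-2) = -9
g(-9) = -19
f(-19) = -40

-40


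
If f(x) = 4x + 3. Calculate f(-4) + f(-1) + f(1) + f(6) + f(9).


f(-4) = -13
f(-1) = -1
f(1) = 7
f(6) = 27
f(9) = 39
Sum = 59

59


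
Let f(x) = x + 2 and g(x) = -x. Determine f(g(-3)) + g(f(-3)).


f(g(-3)) = 5
g(f(-3)) = 1
Sum = 6

6


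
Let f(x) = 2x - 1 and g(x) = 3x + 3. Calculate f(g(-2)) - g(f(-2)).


f(g(-2)) = -7
g(f(-2)) = -12
Difference = 5

5


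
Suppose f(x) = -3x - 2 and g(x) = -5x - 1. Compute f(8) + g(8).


-67


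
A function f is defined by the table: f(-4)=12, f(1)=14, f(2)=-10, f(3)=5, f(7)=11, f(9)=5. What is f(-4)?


Reading from the table at x = -4

12


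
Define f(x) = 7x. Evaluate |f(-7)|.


f(-7) = -49
|-49| = 49

49


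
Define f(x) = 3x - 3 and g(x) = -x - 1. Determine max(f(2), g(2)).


f(2) = 3
g(2) = -3
max = 3

3


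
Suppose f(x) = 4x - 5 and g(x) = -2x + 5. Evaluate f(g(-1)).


g(-1) = 7
f(7) = 23

23


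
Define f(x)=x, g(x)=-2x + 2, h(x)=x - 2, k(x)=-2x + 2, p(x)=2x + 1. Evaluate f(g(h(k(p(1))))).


p(1) = 3
k(3) = -4
h(-4) = -6
g(-6) = 14
f(14) = 14

14


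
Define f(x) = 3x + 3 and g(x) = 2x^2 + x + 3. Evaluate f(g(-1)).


g(-1) = 4
f(4) = 15

15


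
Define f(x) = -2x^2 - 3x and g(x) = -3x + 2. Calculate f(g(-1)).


g(-1) = 5
f(5) = (-2)*(5)^2 - 3*(5) = -65

-65


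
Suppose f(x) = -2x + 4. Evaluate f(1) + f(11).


f(1) = 2
f(11) = -18
Sum = -16

-16


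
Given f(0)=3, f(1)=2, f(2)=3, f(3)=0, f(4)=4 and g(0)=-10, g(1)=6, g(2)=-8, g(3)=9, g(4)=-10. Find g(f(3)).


f(3) = 0
g(0) = -10

-10


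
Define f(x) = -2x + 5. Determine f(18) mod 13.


f(18) = -31
-31 mod 13 = 8

8


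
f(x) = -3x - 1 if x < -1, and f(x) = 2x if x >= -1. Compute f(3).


3 satisfies x >= -1
f(3) = 6

6


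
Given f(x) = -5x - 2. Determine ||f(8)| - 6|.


f(8) = -42
|-42| = 42
|42 - 6| = 36

36


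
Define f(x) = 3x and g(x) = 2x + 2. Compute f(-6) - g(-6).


f(-6) = -18
g(-6) = -10
Difference = -8

-8


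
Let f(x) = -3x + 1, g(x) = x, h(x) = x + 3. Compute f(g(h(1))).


h(1) = 4
g(4) = 4
f(4) = -11

-11


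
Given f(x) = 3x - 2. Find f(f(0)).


f(0) = -2
f(-2) = -8

-8


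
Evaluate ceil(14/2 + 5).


14/2 = 7
7 + 5 = 12
ceil(12) = 12

12


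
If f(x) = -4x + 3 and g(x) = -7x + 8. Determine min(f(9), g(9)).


f(9) = -33
g(9) = -55
min = -55

-55


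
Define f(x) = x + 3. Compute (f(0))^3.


f(0) = 3
(3)^3 = 27

27


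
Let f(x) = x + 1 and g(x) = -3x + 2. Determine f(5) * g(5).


f(5) = 6
g(5) = -13
Product = -78

-78


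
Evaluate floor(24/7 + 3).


24/7 = 3.4286
3.4286 + 3 = 6.4286
floor(6.4286) = 6

6


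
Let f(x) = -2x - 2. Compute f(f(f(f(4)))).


f(4) = -10
f(-10) = 18
f(18) = -38
f(-38) = 74

74


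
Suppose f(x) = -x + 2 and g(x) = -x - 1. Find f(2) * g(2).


f(2) = 0
g(2) = -3
Product = 0

0


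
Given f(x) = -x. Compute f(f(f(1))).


-1


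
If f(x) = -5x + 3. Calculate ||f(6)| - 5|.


f(6) = -27
|-27| = 27
|27 - 5| = 22

22


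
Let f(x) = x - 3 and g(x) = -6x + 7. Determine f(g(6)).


g(6) = -29
f(-29) = -32

-32


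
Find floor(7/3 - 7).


7/3 = 2.3333
2.3333 - 7 = -4.6667
floor(-4.6667) = -5

-5


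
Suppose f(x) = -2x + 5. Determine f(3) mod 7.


f(3) = -1
-1 mod 7 = 6

6


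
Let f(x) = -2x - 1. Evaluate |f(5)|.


f(5) = -11
|-11| = 11

11


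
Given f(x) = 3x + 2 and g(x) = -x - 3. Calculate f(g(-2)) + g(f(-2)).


f(g(-2)) = -1
g(f(-2)) = 1
Sum = 0

0


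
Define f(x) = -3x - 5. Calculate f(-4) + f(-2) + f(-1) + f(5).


f(-4) = 7
f(-2) = 1
f(-1) = -2
f(5) = -20
Sum = -14

-14
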